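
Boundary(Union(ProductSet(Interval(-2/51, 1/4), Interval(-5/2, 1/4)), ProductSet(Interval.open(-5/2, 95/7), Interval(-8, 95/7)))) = Union(ProductSet({-5/2, 95/7}, Interval(-8, 95/7)), ProductSet(Interval(-5/2, 95/7), {-8, 95/7}))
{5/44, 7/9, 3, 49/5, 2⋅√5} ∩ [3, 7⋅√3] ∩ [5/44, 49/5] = {3, 49/5, 2⋅√5}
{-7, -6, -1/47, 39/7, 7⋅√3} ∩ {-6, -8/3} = {-6}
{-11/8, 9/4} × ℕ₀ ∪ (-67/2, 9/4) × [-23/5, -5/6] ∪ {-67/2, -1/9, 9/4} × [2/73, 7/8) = ({-11/8, 9/4} × ℕ₀) ∪ ({-67/2, -1/9, 9/4} × [2/73, 7/8)) ∪ ((-67/2, 9/4) × [-23/5, -5/6])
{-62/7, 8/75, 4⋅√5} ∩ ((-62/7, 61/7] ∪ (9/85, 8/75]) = {8/75}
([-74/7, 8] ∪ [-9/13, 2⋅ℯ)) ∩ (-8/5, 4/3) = (-8/5, 4/3)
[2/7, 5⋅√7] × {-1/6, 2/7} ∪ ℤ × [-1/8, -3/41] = (ℤ × [-1/8, -3/41]) ∪ ([2/7, 5⋅√7] × {-1/6, 2/7})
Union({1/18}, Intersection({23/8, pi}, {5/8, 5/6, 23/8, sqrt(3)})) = {1/18, 23/8}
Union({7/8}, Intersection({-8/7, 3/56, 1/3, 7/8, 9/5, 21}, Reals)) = {-8/7, 3/56, 1/3, 7/8, 9/5, 21}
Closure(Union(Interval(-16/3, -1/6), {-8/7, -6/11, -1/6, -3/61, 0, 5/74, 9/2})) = Union({-3/61, 0, 5/74, 9/2}, Interval(-16/3, -1/6))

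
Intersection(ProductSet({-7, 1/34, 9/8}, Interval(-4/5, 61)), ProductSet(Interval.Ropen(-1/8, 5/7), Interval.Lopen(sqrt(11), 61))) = ProductSet({1/34}, Interval.Lopen(sqrt(11), 61))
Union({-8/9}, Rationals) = Rationals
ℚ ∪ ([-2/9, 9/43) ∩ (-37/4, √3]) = ℚ ∪ [-2/9, 9/43]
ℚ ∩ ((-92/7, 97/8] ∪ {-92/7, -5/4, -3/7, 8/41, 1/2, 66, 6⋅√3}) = {66} ∪ (ℚ ∩ [-92/7, 97/8])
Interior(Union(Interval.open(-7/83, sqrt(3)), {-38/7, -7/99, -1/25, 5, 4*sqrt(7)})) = Interval.open(-7/83, sqrt(3))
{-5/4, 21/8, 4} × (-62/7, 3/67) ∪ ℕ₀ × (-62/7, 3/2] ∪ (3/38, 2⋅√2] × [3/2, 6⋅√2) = (ℕ₀ × (-62/7, 3/2]) ∪ ({-5/4, 21/8, 4} × (-62/7, 3/67)) ∪ ((3/38, 2⋅√2] × [3/2, 6⋅√2))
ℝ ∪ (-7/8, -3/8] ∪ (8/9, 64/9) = (-∞, ∞)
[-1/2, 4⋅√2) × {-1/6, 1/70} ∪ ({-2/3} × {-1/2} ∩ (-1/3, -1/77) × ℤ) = [-1/2, 4⋅√2) × {-1/6, 1/70}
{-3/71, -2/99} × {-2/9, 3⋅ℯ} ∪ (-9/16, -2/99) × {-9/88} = ((-9/16, -2/99) × {-9/88}) ∪ ({-3/71, -2/99} × {-2/9, 3⋅ℯ})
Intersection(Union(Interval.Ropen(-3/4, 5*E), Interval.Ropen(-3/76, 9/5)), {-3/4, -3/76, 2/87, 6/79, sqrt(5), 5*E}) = {-3/4, -3/76, 2/87, 6/79, sqrt(5)}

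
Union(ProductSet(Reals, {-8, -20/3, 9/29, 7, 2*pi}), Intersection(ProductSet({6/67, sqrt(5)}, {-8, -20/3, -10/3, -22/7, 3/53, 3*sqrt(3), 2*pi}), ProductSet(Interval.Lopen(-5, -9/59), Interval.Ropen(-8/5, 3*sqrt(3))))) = ProductSet(Reals, {-8, -20/3, 9/29, 7, 2*pi})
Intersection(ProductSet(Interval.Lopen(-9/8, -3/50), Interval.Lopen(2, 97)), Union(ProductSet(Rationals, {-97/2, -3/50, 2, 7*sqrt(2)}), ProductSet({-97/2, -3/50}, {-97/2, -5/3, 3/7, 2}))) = ProductSet(Intersection(Interval.Lopen(-9/8, -3/50), Rationals), {7*sqrt(2)})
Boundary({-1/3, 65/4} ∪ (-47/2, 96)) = {-47/2, 96}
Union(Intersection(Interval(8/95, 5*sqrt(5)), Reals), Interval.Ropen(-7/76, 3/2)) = Interval(-7/76, 5*sqrt(5))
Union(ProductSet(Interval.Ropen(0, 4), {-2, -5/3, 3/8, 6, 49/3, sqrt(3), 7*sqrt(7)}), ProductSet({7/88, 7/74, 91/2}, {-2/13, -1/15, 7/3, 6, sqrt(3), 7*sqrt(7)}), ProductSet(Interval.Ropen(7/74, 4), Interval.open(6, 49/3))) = Union(ProductSet({7/88, 7/74, 91/2}, {-2/13, -1/15, 7/3, 6, sqrt(3), 7*sqrt(7)}), ProductSet(Interval.Ropen(0, 4), {-2, -5/3, 3/8, 6, 49/3, sqrt(3), 7*sqrt(7)}), ProductSet(Interval.Ropen(7/74, 4), Interval.open(6, 49/3)))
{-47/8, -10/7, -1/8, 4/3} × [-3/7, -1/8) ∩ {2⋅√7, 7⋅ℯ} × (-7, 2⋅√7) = ∅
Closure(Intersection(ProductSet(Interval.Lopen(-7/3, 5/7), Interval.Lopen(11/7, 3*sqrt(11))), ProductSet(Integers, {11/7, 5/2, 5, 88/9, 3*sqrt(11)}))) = ProductSet(Range(-2, 1, 1), {5/2, 5, 88/9, 3*sqrt(11)})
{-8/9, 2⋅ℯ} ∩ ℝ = {-8/9, 2⋅ℯ}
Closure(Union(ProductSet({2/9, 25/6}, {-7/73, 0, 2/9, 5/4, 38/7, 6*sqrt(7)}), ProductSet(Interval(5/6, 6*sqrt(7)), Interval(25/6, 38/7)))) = Union(ProductSet({2/9, 25/6}, {-7/73, 0, 2/9, 5/4, 38/7, 6*sqrt(7)}), ProductSet(Interval(5/6, 6*sqrt(7)), Interval(25/6, 38/7)))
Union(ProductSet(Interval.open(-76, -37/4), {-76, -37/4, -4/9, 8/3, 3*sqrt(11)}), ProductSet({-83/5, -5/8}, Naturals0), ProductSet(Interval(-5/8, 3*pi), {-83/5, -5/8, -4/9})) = Union(ProductSet({-83/5, -5/8}, Naturals0), ProductSet(Interval.open(-76, -37/4), {-76, -37/4, -4/9, 8/3, 3*sqrt(11)}), ProductSet(Interval(-5/8, 3*pi), {-83/5, -5/8, -4/9}))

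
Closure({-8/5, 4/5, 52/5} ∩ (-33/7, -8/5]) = {-8/5}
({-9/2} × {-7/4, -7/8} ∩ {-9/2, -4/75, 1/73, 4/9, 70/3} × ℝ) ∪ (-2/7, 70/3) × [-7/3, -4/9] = ({-9/2} × {-7/4, -7/8}) ∪ ((-2/7, 70/3) × [-7/3, -4/9])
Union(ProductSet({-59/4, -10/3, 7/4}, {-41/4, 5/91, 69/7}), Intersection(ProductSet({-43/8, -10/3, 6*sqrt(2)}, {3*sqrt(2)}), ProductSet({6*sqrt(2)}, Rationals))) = ProductSet({-59/4, -10/3, 7/4}, {-41/4, 5/91, 69/7})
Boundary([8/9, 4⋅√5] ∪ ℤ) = {8/9, 4⋅√5} ∪ (ℤ \ (8/9, 4⋅√5))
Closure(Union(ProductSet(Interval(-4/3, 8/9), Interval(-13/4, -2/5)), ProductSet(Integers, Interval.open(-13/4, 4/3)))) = Union(ProductSet(Integers, Interval(-13/4, 4/3)), ProductSet(Interval(-4/3, 8/9), Interval(-13/4, -2/5)))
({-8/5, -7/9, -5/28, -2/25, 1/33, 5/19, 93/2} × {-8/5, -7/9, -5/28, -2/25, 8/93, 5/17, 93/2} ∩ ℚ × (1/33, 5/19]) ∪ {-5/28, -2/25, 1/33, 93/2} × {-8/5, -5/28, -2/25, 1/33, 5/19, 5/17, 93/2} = ({-8/5, -7/9, -5/28, -2/25, 1/33, 5/19, 93/2} × {8/93}) ∪ ({-5/28, -2/25, 1/33, 93/2} × {-8/5, -5/28, -2/25, 1/33, 5/19, 5/17, 93/2})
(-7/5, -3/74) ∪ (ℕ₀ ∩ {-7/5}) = (-7/5, -3/74)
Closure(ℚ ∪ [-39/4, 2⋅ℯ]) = ℚ ∪ (-∞, ∞)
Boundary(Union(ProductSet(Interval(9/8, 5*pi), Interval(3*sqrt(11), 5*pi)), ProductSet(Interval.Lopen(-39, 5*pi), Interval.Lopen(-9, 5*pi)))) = Union(ProductSet({-39, 5*pi}, Interval(-9, 5*pi)), ProductSet(Interval(-39, 5*pi), {-9, 5*pi}))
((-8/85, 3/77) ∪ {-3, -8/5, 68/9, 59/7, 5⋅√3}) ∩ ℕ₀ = {0}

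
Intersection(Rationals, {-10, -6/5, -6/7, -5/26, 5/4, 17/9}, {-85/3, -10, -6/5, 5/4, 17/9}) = {-10, -6/5, 5/4, 17/9}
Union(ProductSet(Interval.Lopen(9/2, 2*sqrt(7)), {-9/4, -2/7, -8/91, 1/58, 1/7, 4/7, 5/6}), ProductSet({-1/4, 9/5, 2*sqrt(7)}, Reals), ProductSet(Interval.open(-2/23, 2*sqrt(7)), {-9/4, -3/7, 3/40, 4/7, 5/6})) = Union(ProductSet({-1/4, 9/5, 2*sqrt(7)}, Reals), ProductSet(Interval.open(-2/23, 2*sqrt(7)), {-9/4, -3/7, 3/40, 4/7, 5/6}), ProductSet(Interval.Lopen(9/2, 2*sqrt(7)), {-9/4, -2/7, -8/91, 1/58, 1/7, 4/7, 5/6}))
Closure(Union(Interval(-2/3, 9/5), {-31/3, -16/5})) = Union({-31/3, -16/5}, Interval(-2/3, 9/5))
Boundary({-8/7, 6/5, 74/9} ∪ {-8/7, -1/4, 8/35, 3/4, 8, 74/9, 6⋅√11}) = {-8/7, -1/4, 8/35, 3/4, 6/5, 8, 74/9, 6⋅√11}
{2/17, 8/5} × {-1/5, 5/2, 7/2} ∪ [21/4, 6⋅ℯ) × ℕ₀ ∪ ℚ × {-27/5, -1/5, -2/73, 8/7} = (ℚ × {-27/5, -1/5, -2/73, 8/7}) ∪ ({2/17, 8/5} × {-1/5, 5/2, 7/2}) ∪ ([21/4, 6⋅ℯ) × ℕ₀)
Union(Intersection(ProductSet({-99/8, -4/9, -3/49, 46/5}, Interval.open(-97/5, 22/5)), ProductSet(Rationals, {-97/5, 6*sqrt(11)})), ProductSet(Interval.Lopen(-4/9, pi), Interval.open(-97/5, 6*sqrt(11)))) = ProductSet(Interval.Lopen(-4/9, pi), Interval.open(-97/5, 6*sqrt(11)))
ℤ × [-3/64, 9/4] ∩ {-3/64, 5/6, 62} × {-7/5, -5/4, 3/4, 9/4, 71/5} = {62} × {3/4, 9/4}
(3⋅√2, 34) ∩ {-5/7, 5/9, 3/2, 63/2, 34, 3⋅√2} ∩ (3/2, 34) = {63/2}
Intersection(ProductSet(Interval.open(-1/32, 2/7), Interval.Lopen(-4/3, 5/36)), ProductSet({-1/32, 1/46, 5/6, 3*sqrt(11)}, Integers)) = ProductSet({1/46}, Range(-1, 1, 1))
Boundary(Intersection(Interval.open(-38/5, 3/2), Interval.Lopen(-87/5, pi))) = {-38/5, 3/2}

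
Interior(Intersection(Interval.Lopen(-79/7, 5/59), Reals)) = Interval.open(-79/7, 5/59)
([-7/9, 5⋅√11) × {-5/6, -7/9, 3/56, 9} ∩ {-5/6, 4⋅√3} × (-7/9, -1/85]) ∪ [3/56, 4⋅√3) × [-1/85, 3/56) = [3/56, 4⋅√3) × [-1/85, 3/56)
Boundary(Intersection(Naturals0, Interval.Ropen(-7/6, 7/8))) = Range(0, 1, 1)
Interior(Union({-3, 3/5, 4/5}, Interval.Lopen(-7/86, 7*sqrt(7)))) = Interval.open(-7/86, 7*sqrt(7))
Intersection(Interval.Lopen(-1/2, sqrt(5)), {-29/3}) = EmptySet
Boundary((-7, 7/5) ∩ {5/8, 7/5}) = {5/8}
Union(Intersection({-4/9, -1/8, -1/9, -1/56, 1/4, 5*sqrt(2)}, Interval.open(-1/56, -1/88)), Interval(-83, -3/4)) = Interval(-83, -3/4)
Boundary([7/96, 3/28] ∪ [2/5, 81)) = {7/96, 3/28, 2/5, 81}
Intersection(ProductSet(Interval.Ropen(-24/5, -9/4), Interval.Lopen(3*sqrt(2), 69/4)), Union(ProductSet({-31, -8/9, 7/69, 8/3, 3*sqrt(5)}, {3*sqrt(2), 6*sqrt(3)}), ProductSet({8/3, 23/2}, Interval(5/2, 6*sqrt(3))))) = EmptySet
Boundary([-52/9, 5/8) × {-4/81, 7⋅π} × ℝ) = [-52/9, 5/8] × {-4/81, 7⋅π} × ℝ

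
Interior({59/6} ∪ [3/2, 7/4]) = (3/2, 7/4)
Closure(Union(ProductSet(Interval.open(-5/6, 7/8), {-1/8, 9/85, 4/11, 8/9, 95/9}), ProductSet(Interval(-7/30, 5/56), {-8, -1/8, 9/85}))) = Union(ProductSet(Interval(-5/6, 7/8), {-1/8, 9/85, 4/11, 8/9, 95/9}), ProductSet(Interval(-7/30, 5/56), {-8, -1/8, 9/85}))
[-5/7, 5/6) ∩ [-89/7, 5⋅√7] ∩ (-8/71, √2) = (-8/71, 5/6)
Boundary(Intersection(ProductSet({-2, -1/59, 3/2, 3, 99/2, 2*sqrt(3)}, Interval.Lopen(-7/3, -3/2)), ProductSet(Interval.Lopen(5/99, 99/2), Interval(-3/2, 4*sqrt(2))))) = ProductSet({3/2, 3, 99/2, 2*sqrt(3)}, {-3/2})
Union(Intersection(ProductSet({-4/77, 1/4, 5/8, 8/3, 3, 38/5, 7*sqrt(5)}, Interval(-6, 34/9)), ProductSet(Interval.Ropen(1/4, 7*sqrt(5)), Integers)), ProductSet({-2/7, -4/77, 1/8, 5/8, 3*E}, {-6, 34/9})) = Union(ProductSet({-2/7, -4/77, 1/8, 5/8, 3*E}, {-6, 34/9}), ProductSet({1/4, 5/8, 8/3, 3, 38/5}, Range(-6, 4, 1)))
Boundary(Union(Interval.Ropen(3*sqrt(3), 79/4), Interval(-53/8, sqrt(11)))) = {-53/8, 79/4, sqrt(11), 3*sqrt(3)}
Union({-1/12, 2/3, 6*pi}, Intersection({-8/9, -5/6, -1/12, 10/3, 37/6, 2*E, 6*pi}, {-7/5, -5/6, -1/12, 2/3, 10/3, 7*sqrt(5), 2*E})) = {-5/6, -1/12, 2/3, 10/3, 2*E, 6*pi}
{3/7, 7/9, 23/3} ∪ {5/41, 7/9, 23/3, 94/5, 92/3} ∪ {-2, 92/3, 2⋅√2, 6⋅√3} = {-2, 5/41, 3/7, 7/9, 23/3, 94/5, 92/3, 2⋅√2, 6⋅√3}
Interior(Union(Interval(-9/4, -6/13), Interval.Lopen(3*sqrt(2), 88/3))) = Union(Interval.open(-9/4, -6/13), Interval.open(3*sqrt(2), 88/3))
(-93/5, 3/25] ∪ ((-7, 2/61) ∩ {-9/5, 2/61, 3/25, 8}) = (-93/5, 3/25]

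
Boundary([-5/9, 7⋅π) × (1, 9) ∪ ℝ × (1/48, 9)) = ℝ × {1/48, 9}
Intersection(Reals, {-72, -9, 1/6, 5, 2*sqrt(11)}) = {-72, -9, 1/6, 5, 2*sqrt(11)}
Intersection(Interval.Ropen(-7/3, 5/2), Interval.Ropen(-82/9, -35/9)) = EmptySet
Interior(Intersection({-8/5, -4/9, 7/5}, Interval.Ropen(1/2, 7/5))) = EmptySet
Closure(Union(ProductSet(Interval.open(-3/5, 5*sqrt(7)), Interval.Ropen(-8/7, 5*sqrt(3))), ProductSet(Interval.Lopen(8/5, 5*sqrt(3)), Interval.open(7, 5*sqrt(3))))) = Union(ProductSet({-3/5, 5*sqrt(7)}, Interval(-8/7, 5*sqrt(3))), ProductSet(Interval(-3/5, 5*sqrt(7)), {-8/7, 5*sqrt(3)}), ProductSet(Interval.open(-3/5, 5*sqrt(7)), Interval.Ropen(-8/7, 5*sqrt(3))))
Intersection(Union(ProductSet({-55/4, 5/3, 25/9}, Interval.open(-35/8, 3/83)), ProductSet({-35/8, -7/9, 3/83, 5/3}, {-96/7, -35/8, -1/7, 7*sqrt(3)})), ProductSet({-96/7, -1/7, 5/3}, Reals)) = ProductSet({5/3}, Union({-96/7, 7*sqrt(3)}, Interval.Ropen(-35/8, 3/83)))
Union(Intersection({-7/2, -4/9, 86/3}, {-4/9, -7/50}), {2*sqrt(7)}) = {-4/9, 2*sqrt(7)}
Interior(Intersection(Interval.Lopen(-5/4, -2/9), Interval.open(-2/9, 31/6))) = EmptySet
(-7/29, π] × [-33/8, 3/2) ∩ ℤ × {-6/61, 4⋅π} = {0, 1, 2, 3} × {-6/61}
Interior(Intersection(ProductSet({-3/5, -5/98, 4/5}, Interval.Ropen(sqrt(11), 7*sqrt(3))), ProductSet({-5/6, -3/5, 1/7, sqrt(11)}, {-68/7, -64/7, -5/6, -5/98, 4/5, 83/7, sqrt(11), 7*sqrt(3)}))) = EmptySet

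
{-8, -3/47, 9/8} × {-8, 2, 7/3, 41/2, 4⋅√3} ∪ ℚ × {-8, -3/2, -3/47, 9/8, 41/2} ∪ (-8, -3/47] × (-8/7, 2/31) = (ℚ × {-8, -3/2, -3/47, 9/8, 41/2}) ∪ ((-8, -3/47] × (-8/7, 2/31)) ∪ ({-8, -3/47, 9/8} × {-8, 2, 7/3, 41/2, 4⋅√3})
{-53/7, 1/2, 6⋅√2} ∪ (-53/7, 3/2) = [-53/7, 3/2) ∪ {6⋅√2}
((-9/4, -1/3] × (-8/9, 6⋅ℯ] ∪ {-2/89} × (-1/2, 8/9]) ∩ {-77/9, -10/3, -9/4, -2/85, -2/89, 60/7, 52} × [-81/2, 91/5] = {-2/89} × (-1/2, 8/9]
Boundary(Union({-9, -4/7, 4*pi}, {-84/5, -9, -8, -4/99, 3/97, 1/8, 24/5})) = {-84/5, -9, -8, -4/7, -4/99, 3/97, 1/8, 24/5, 4*pi}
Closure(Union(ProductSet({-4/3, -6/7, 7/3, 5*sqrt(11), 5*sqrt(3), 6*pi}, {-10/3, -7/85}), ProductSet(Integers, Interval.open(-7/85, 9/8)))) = Union(ProductSet({-4/3, -6/7, 7/3, 5*sqrt(11), 5*sqrt(3), 6*pi}, {-10/3, -7/85}), ProductSet(Integers, Interval(-7/85, 9/8)))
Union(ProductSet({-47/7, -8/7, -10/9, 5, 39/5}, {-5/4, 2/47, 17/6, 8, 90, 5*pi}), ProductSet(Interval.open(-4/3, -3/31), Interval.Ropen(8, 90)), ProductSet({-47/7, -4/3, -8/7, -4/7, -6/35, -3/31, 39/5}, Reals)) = Union(ProductSet({-47/7, -8/7, -10/9, 5, 39/5}, {-5/4, 2/47, 17/6, 8, 90, 5*pi}), ProductSet({-47/7, -4/3, -8/7, -4/7, -6/35, -3/31, 39/5}, Reals), ProductSet(Interval.open(-4/3, -3/31), Interval.Ropen(8, 90)))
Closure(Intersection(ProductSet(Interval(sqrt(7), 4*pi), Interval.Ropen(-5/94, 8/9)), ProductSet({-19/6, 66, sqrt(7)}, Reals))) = ProductSet({sqrt(7)}, Interval(-5/94, 8/9))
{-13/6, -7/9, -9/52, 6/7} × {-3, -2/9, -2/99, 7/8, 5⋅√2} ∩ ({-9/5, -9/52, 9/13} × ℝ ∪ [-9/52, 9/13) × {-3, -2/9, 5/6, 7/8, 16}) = {-9/52} × {-3, -2/9, -2/99, 7/8, 5⋅√2}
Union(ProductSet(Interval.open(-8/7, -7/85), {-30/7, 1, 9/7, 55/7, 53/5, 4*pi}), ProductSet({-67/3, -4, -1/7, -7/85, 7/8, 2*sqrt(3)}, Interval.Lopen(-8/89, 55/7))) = Union(ProductSet({-67/3, -4, -1/7, -7/85, 7/8, 2*sqrt(3)}, Interval.Lopen(-8/89, 55/7)), ProductSet(Interval.open(-8/7, -7/85), {-30/7, 1, 9/7, 55/7, 53/5, 4*pi}))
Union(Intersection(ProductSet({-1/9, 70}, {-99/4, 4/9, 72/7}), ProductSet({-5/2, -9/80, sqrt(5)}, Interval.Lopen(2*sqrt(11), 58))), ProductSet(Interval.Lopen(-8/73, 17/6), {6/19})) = ProductSet(Interval.Lopen(-8/73, 17/6), {6/19})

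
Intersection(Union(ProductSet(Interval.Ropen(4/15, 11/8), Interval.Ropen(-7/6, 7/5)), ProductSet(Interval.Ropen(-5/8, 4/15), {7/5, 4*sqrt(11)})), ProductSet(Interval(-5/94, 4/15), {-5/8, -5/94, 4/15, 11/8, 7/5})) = Union(ProductSet({4/15}, {-5/8, -5/94, 4/15, 11/8}), ProductSet(Interval.Ropen(-5/94, 4/15), {7/5}))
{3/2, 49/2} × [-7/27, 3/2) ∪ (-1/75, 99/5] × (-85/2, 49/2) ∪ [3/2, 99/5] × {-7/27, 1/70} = ({3/2, 49/2} × [-7/27, 3/2)) ∪ ((-1/75, 99/5] × (-85/2, 49/2))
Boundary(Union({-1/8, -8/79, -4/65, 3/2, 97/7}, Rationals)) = Reals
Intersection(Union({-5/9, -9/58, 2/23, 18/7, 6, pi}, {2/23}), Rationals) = {-5/9, -9/58, 2/23, 18/7, 6}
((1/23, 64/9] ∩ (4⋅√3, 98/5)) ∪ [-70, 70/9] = [-70, 70/9]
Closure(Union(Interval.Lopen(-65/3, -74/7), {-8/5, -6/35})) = Union({-8/5, -6/35}, Interval(-65/3, -74/7))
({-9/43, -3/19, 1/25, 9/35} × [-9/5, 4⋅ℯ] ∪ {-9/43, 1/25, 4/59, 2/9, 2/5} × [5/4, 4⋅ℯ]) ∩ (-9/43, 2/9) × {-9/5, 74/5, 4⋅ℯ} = ({1/25, 4/59} × {4⋅ℯ}) ∪ ({-3/19, 1/25} × {-9/5, 4⋅ℯ})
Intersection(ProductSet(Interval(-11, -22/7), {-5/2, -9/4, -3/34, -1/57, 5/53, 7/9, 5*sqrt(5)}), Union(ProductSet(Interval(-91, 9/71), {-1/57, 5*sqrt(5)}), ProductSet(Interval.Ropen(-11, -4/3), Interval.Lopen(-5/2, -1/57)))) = ProductSet(Interval(-11, -22/7), {-9/4, -3/34, -1/57, 5*sqrt(5)})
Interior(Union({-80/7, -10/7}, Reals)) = Reals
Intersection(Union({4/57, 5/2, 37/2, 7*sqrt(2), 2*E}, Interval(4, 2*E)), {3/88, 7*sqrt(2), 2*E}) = {7*sqrt(2), 2*E}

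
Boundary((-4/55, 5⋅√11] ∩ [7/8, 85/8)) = {7/8, 85/8}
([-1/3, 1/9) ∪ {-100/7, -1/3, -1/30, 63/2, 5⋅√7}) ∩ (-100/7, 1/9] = [-1/3, 1/9)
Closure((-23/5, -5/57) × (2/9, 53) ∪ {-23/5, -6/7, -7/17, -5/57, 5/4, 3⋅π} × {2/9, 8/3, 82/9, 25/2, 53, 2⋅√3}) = ({-23/5, -5/57} × [2/9, 53]) ∪ ((-23/5, -5/57) × (2/9, 53)) ∪ (([-23/5, -5/57] ∪ {5/4, 3⋅π}) × {2/9, 53}) ∪ ({-23/5, -6/7, -7/17, -5/57, 5/4, 3⋅π} × {2/9, 8/3, 82/9, 25/2, 53, 2⋅√3})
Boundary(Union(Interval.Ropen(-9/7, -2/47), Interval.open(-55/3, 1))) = {-55/3, 1}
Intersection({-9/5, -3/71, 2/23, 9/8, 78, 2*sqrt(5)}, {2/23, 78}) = {2/23, 78}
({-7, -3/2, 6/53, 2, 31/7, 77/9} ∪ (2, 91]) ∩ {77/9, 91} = {77/9, 91}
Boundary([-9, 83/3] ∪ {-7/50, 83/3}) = {-9, 83/3}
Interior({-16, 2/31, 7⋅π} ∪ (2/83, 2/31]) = (2/83, 2/31)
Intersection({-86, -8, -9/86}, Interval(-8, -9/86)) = {-8, -9/86}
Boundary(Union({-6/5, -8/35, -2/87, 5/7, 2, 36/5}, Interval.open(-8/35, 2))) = {-6/5, -8/35, 2, 36/5}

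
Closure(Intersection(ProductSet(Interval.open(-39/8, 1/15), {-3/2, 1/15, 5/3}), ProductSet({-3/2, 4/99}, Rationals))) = ProductSet({-3/2, 4/99}, {-3/2, 1/15, 5/3})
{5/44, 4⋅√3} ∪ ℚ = ℚ ∪ {4⋅√3}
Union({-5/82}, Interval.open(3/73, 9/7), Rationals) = Union(Interval(3/73, 9/7), Rationals)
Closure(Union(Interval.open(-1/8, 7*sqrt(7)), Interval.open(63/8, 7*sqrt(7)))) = Interval(-1/8, 7*sqrt(7))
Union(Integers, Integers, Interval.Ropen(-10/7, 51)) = Union(Integers, Interval(-10/7, 51))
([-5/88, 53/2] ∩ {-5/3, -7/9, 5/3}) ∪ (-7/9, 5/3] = (-7/9, 5/3]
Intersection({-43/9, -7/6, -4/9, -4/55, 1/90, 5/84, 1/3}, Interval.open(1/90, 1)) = {5/84, 1/3}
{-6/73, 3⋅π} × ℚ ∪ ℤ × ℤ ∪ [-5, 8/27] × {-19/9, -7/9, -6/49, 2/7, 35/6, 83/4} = (ℤ × ℤ) ∪ ({-6/73, 3⋅π} × ℚ) ∪ ([-5, 8/27] × {-19/9, -7/9, -6/49, 2/7, 35/6, 83/4})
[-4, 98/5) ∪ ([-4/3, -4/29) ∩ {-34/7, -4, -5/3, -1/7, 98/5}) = [-4, 98/5)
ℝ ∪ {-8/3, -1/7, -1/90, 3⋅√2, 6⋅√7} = ℝ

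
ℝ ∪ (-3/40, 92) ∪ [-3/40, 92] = (-∞, ∞)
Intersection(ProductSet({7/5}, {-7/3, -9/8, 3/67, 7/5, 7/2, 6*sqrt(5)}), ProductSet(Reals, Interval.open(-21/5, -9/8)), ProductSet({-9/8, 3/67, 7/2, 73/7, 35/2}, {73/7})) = EmptySet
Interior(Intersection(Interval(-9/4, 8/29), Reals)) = Interval.open(-9/4, 8/29)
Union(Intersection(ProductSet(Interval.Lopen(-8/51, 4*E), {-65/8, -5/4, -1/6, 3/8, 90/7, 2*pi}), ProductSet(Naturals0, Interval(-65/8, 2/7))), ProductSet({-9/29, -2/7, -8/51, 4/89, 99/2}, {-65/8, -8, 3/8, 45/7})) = Union(ProductSet({-9/29, -2/7, -8/51, 4/89, 99/2}, {-65/8, -8, 3/8, 45/7}), ProductSet(Range(0, 11, 1), {-65/8, -5/4, -1/6}))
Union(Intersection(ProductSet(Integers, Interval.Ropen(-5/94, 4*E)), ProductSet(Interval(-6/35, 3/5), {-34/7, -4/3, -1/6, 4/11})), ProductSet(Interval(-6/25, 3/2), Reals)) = ProductSet(Interval(-6/25, 3/2), Reals)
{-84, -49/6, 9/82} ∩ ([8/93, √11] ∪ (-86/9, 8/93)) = {-49/6, 9/82}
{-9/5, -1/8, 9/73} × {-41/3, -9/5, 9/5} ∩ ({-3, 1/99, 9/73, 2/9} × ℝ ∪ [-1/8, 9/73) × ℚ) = {-1/8, 9/73} × {-41/3, -9/5, 9/5}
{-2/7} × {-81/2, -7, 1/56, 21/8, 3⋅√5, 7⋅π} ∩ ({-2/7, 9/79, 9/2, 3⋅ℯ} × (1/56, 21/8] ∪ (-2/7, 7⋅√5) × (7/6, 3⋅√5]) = {-2/7} × {21/8}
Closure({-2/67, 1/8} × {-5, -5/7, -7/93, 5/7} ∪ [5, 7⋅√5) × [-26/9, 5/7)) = ({-2/67, 1/8} × {-5, -5/7, -7/93, 5/7}) ∪ ({5, 7⋅√5} × [-26/9, 5/7]) ∪ ([5, 7⋅√5] × {-26/9, 5/7}) ∪ ([5, 7⋅√5) × [-26/9, 5/7))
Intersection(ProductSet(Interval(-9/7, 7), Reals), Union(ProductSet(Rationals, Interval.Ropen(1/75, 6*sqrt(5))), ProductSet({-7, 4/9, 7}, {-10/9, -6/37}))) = Union(ProductSet({4/9, 7}, {-10/9, -6/37}), ProductSet(Intersection(Interval(-9/7, 7), Rationals), Interval.Ropen(1/75, 6*sqrt(5))))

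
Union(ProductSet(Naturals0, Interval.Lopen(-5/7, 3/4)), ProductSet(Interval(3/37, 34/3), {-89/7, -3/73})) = Union(ProductSet(Interval(3/37, 34/3), {-89/7, -3/73}), ProductSet(Naturals0, Interval.Lopen(-5/7, 3/4)))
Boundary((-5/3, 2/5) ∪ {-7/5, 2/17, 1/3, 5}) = {-5/3, 2/5, 5}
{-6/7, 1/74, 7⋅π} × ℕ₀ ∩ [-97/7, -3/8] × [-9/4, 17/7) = {-6/7} × {0, 1, 2}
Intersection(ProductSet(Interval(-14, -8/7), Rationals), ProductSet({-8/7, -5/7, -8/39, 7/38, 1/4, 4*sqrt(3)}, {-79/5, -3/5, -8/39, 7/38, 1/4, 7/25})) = ProductSet({-8/7}, {-79/5, -3/5, -8/39, 7/38, 1/4, 7/25})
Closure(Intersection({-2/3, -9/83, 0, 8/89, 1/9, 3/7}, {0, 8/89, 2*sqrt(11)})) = {0, 8/89}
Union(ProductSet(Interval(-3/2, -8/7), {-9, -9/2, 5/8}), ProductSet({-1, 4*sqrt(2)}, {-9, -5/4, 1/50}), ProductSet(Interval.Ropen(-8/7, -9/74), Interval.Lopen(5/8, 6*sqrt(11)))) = Union(ProductSet({-1, 4*sqrt(2)}, {-9, -5/4, 1/50}), ProductSet(Interval(-3/2, -8/7), {-9, -9/2, 5/8}), ProductSet(Interval.Ropen(-8/7, -9/74), Interval.Lopen(5/8, 6*sqrt(11))))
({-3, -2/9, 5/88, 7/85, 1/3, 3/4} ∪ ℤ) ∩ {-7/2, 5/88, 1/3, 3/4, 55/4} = {5/88, 1/3, 3/4}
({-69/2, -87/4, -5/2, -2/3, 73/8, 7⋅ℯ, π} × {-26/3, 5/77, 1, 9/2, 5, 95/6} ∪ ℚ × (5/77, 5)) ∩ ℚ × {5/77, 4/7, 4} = (ℚ × {4/7, 4}) ∪ ({-69/2, -87/4, -5/2, -2/3, 73/8} × {5/77})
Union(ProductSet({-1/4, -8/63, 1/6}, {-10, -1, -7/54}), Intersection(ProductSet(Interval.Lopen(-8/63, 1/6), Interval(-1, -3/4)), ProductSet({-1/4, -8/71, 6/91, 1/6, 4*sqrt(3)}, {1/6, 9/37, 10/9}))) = ProductSet({-1/4, -8/63, 1/6}, {-10, -1, -7/54})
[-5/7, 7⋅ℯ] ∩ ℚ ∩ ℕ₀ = {0, 1, …, 19}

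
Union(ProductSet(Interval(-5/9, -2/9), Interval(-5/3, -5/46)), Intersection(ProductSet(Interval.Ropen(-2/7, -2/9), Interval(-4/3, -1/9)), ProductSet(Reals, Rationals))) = ProductSet(Interval(-5/9, -2/9), Interval(-5/3, -5/46))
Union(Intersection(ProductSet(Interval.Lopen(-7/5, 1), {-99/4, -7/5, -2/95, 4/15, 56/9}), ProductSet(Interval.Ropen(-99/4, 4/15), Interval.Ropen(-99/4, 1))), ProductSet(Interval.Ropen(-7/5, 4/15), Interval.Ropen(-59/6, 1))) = Union(ProductSet(Interval.Ropen(-7/5, 4/15), Interval.Ropen(-59/6, 1)), ProductSet(Interval.open(-7/5, 4/15), {-99/4, -7/5, -2/95, 4/15}))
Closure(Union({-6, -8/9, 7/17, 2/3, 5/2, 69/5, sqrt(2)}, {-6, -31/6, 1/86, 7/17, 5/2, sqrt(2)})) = {-6, -31/6, -8/9, 1/86, 7/17, 2/3, 5/2, 69/5, sqrt(2)}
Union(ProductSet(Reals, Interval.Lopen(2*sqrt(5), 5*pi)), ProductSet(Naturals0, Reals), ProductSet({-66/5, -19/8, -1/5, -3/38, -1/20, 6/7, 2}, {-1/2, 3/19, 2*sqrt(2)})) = Union(ProductSet({-66/5, -19/8, -1/5, -3/38, -1/20, 6/7, 2}, {-1/2, 3/19, 2*sqrt(2)}), ProductSet(Naturals0, Reals), ProductSet(Reals, Interval.Lopen(2*sqrt(5), 5*pi)))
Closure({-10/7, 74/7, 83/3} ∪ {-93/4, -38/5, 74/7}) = {-93/4, -38/5, -10/7, 74/7, 83/3}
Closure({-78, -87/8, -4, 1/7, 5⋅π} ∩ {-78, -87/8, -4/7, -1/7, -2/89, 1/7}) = {-78, -87/8, 1/7}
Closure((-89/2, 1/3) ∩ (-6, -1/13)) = [-6, -1/13]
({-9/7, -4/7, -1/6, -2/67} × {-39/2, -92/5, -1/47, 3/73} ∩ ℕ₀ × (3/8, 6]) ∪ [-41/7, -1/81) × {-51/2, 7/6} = [-41/7, -1/81) × {-51/2, 7/6}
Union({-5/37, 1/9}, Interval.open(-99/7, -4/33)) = Union({1/9}, Interval.open(-99/7, -4/33))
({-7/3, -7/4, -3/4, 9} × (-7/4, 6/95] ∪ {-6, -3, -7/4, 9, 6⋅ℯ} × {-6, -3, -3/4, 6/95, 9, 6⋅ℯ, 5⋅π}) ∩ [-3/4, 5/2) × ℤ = {-3/4} × {-1, 0}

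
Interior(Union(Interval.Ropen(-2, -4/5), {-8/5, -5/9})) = Interval.open(-2, -4/5)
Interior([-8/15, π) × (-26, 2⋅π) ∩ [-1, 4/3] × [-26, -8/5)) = (-8/15, 4/3) × (-26, -8/5)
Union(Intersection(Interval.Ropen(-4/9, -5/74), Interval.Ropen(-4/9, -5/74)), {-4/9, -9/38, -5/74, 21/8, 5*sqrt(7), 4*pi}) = Union({21/8, 5*sqrt(7), 4*pi}, Interval(-4/9, -5/74))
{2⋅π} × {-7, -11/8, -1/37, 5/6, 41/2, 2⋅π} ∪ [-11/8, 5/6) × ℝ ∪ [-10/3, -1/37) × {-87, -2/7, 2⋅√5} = ([-11/8, 5/6) × ℝ) ∪ ({2⋅π} × {-7, -11/8, -1/37, 5/6, 41/2, 2⋅π}) ∪ ([-10/3, -1/37) × {-87, -2/7, 2⋅√5})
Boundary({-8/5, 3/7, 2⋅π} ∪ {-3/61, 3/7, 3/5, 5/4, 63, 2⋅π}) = {-8/5, -3/61, 3/7, 3/5, 5/4, 63, 2⋅π}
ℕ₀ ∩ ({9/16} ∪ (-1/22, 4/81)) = {0}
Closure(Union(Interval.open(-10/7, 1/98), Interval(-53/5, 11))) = Interval(-53/5, 11)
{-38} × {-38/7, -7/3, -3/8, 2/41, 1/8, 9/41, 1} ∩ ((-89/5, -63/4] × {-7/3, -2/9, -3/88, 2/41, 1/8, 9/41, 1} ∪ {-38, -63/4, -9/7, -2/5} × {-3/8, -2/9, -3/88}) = {-38} × {-3/8}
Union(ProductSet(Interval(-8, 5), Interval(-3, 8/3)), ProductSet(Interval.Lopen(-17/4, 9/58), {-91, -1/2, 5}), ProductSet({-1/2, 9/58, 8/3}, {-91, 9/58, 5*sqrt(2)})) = Union(ProductSet({-1/2, 9/58, 8/3}, {-91, 9/58, 5*sqrt(2)}), ProductSet(Interval(-8, 5), Interval(-3, 8/3)), ProductSet(Interval.Lopen(-17/4, 9/58), {-91, -1/2, 5}))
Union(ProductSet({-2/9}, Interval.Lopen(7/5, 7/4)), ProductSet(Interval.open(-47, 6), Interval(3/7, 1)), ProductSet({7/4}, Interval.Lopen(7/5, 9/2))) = Union(ProductSet({-2/9}, Interval.Lopen(7/5, 7/4)), ProductSet({7/4}, Interval.Lopen(7/5, 9/2)), ProductSet(Interval.open(-47, 6), Interval(3/7, 1)))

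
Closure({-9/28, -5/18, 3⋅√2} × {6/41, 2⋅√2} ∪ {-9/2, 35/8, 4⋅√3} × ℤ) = ({-9/2, 35/8, 4⋅√3} × ℤ) ∪ ({-9/28, -5/18, 3⋅√2} × {6/41, 2⋅√2})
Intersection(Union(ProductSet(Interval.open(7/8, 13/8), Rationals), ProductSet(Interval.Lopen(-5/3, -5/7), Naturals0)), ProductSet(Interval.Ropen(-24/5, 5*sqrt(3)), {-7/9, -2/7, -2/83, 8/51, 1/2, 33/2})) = ProductSet(Interval.open(7/8, 13/8), {-7/9, -2/7, -2/83, 8/51, 1/2, 33/2})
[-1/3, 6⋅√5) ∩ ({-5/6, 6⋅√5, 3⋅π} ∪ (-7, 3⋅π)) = [-1/3, 3⋅π]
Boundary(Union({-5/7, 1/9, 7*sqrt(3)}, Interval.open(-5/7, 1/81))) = {-5/7, 1/81, 1/9, 7*sqrt(3)}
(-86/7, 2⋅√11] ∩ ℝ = (-86/7, 2⋅√11]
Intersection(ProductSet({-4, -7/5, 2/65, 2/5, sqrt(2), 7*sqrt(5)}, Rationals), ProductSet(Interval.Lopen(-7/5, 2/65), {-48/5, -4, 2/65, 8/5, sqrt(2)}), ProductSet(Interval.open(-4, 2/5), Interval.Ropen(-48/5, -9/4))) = ProductSet({2/65}, {-48/5, -4})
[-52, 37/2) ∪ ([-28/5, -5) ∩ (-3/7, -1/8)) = [-52, 37/2)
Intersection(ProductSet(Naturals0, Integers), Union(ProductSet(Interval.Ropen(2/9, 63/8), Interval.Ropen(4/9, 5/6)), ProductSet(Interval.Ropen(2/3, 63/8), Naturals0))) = ProductSet(Range(1, 8, 1), Naturals0)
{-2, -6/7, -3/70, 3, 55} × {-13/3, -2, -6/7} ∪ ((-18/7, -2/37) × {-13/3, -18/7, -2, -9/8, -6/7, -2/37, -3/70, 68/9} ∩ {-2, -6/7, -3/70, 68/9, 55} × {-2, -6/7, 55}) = {-2, -6/7, -3/70, 3, 55} × {-13/3, -2, -6/7}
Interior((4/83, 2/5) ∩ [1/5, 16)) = (1/5, 2/5)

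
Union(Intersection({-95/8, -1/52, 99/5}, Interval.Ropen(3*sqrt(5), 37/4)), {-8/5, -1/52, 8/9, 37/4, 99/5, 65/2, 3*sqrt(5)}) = {-8/5, -1/52, 8/9, 37/4, 99/5, 65/2, 3*sqrt(5)}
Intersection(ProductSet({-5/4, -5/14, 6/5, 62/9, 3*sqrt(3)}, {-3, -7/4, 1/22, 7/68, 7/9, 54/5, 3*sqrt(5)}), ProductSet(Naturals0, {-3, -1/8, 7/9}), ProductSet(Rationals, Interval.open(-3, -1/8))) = EmptySet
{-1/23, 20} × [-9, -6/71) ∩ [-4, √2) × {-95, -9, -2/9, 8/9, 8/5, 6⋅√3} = {-1/23} × {-9, -2/9}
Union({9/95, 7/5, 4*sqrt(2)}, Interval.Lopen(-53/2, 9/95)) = Union({7/5, 4*sqrt(2)}, Interval.Lopen(-53/2, 9/95))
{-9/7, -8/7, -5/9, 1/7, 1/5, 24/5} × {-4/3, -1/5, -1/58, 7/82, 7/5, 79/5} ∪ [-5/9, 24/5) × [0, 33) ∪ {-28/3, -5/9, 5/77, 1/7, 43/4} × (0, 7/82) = ([-5/9, 24/5) × [0, 33)) ∪ ({-28/3, -5/9, 5/77, 1/7, 43/4} × (0, 7/82)) ∪ ({-9/7, -8/7, -5/9, 1/7, 1/5, 24/5} × {-4/3, -1/5, -1/58, 7/82, 7/5, 79/5})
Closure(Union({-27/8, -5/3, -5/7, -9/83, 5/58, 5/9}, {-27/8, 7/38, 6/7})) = {-27/8, -5/3, -5/7, -9/83, 5/58, 7/38, 5/9, 6/7}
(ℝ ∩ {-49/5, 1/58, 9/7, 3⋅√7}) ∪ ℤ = ℤ ∪ {-49/5, 1/58, 9/7, 3⋅√7}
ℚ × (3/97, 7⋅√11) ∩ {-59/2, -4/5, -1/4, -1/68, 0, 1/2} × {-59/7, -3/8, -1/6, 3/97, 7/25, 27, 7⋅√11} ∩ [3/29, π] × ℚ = {1/2} × {7/25}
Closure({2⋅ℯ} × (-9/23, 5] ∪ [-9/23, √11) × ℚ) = ([-9/23, √11] × ℝ) ∪ ({2⋅ℯ} × [-9/23, 5])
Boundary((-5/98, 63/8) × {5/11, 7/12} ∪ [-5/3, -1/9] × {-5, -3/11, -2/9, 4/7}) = ([-5/98, 63/8] × {5/11, 7/12}) ∪ ([-5/3, -1/9] × {-5, -3/11, -2/9, 4/7})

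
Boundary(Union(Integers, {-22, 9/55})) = Union({9/55}, Integers)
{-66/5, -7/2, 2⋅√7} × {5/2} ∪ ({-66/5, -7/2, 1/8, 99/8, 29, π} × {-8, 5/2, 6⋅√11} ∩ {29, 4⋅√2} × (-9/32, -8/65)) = {-66/5, -7/2, 2⋅√7} × {5/2}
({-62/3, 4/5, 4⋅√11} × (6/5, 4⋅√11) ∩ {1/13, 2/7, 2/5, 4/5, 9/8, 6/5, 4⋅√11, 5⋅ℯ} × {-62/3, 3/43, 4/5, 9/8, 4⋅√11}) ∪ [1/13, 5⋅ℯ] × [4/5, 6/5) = [1/13, 5⋅ℯ] × [4/5, 6/5)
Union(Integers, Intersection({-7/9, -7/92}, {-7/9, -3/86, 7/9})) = Union({-7/9}, Integers)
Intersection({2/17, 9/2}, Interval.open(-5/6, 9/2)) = {2/17}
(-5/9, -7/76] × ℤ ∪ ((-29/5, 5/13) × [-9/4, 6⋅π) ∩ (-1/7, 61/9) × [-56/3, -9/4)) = (-5/9, -7/76] × ℤ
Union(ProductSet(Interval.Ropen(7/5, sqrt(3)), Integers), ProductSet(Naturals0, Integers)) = ProductSet(Union(Interval.Ropen(7/5, sqrt(3)), Naturals0), Integers)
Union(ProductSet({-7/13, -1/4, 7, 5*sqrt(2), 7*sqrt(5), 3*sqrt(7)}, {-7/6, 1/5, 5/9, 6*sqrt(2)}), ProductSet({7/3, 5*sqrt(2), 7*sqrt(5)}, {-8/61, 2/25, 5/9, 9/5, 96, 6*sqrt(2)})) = Union(ProductSet({7/3, 5*sqrt(2), 7*sqrt(5)}, {-8/61, 2/25, 5/9, 9/5, 96, 6*sqrt(2)}), ProductSet({-7/13, -1/4, 7, 5*sqrt(2), 7*sqrt(5), 3*sqrt(7)}, {-7/6, 1/5, 5/9, 6*sqrt(2)}))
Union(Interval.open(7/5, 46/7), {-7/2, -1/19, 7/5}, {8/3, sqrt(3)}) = Union({-7/2, -1/19}, Interval.Ropen(7/5, 46/7))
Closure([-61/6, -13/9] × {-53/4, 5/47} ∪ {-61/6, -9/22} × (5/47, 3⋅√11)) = ([-61/6, -13/9] × {-53/4, 5/47}) ∪ ({-61/6, -9/22} × [5/47, 3⋅√11])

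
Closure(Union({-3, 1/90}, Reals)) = Reals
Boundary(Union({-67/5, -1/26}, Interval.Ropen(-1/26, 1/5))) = {-67/5, -1/26, 1/5}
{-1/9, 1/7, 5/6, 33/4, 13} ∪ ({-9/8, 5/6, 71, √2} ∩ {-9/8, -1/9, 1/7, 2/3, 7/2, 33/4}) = {-9/8, -1/9, 1/7, 5/6, 33/4, 13}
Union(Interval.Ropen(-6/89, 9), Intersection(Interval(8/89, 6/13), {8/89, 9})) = Interval.Ropen(-6/89, 9)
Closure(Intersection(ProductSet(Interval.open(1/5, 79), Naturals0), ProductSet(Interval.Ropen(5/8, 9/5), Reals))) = ProductSet(Interval(5/8, 9/5), Naturals0)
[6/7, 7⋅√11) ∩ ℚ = ℚ ∩ [6/7, 7⋅√11)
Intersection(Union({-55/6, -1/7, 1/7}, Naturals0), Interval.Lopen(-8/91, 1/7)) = Union({1/7}, Range(0, 1, 1))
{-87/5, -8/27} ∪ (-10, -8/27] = {-87/5} ∪ (-10, -8/27]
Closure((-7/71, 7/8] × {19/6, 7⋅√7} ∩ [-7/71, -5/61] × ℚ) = [-7/71, -5/61] × {19/6}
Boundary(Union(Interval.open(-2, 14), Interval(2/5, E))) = {-2, 14}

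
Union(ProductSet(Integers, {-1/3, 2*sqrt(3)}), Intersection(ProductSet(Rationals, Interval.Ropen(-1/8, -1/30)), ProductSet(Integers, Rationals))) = ProductSet(Integers, Union({-1/3, 2*sqrt(3)}, Intersection(Interval.Ropen(-1/8, -1/30), Rationals)))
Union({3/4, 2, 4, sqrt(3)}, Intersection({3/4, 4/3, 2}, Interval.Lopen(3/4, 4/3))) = {3/4, 4/3, 2, 4, sqrt(3)}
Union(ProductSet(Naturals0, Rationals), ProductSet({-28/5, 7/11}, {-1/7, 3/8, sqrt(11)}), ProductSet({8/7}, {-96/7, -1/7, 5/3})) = Union(ProductSet({8/7}, {-96/7, -1/7, 5/3}), ProductSet({-28/5, 7/11}, {-1/7, 3/8, sqrt(11)}), ProductSet(Naturals0, Rationals))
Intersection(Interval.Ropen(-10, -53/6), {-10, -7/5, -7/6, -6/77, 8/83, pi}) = {-10}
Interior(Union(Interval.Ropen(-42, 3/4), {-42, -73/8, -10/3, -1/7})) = Interval.open(-42, 3/4)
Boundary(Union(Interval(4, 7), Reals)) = EmptySet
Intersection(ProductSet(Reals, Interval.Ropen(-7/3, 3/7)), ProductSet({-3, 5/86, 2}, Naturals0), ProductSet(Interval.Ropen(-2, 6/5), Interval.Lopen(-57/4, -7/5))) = EmptySet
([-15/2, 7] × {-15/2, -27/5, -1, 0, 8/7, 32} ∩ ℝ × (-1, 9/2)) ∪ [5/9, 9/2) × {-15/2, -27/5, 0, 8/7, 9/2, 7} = ([-15/2, 7] × {0, 8/7}) ∪ ([5/9, 9/2) × {-15/2, -27/5, 0, 8/7, 9/2, 7})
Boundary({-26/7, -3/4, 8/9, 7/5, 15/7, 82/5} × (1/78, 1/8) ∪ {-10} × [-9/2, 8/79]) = ({-10} × [-9/2, 8/79]) ∪ ({-26/7, -3/4, 8/9, 7/5, 15/7, 82/5} × [1/78, 1/8])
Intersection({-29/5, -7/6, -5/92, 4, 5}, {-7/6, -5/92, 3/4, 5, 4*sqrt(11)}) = {-7/6, -5/92, 5}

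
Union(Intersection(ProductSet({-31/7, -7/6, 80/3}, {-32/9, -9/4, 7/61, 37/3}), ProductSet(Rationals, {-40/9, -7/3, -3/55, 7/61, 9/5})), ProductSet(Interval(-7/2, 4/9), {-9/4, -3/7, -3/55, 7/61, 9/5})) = Union(ProductSet({-31/7, -7/6, 80/3}, {7/61}), ProductSet(Interval(-7/2, 4/9), {-9/4, -3/7, -3/55, 7/61, 9/5}))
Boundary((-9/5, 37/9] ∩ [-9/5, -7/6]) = {-9/5, -7/6}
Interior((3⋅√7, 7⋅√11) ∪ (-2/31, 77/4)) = (-2/31, 7⋅√11)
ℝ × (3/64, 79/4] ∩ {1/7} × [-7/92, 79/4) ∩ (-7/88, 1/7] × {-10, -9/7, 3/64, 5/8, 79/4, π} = {1/7} × {5/8, π}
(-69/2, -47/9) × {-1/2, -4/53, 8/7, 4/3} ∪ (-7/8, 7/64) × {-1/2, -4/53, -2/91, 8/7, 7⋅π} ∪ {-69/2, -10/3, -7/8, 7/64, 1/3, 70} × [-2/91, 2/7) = ((-69/2, -47/9) × {-1/2, -4/53, 8/7, 4/3}) ∪ ({-69/2, -10/3, -7/8, 7/64, 1/3, 70} × [-2/91, 2/7)) ∪ ((-7/8, 7/64) × {-1/2, -4/53, -2/91, 8/7, 7⋅π})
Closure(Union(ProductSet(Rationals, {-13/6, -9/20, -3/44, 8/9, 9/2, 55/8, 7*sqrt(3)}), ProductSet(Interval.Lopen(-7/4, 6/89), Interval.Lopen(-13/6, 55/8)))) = Union(ProductSet({-7/4, 6/89}, Interval(-13/6, 55/8)), ProductSet(Interval.Lopen(-7/4, 6/89), Interval.Lopen(-13/6, 55/8)), ProductSet(Reals, {-13/6, 55/8, 7*sqrt(3)}), ProductSet(Union(Interval(-oo, -7/4), Interval(6/89, oo), Rationals), {-13/6, -9/20, -3/44, 8/9, 9/2, 55/8, 7*sqrt(3)}))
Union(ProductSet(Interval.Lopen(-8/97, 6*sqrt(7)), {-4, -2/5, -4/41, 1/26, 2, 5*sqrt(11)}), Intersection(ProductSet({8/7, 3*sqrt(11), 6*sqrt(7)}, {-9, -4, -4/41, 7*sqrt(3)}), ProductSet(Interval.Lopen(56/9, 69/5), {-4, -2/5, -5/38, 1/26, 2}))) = ProductSet(Interval.Lopen(-8/97, 6*sqrt(7)), {-4, -2/5, -4/41, 1/26, 2, 5*sqrt(11)})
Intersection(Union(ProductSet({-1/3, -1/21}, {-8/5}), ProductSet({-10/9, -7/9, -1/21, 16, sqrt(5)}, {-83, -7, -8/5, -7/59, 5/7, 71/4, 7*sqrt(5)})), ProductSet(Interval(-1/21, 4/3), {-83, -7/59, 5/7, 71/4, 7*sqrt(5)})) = ProductSet({-1/21}, {-83, -7/59, 5/7, 71/4, 7*sqrt(5)})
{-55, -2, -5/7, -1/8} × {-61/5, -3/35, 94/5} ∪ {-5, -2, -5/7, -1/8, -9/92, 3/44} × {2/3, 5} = ({-55, -2, -5/7, -1/8} × {-61/5, -3/35, 94/5}) ∪ ({-5, -2, -5/7, -1/8, -9/92, 3/44} × {2/3, 5})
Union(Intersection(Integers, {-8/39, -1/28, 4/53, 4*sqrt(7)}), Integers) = Integers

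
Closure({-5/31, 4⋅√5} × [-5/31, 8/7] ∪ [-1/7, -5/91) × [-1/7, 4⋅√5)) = ({-5/31, 4⋅√5} × [-5/31, 8/7]) ∪ ({-1/7, -5/91} × [-1/7, 4⋅√5]) ∪ ([-1/7, -5/91] × {-1/7, 4⋅√5}) ∪ ([-1/7, -5/91) × [-1/7, 4⋅√5))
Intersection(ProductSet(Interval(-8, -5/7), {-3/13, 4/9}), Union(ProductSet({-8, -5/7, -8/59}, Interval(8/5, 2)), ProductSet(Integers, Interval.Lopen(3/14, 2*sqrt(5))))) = ProductSet(Range(-8, 0, 1), {4/9})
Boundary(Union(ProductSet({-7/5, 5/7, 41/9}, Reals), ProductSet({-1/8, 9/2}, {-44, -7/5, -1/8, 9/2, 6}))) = Union(ProductSet({-1/8, 9/2}, {-44, -7/5, -1/8, 9/2, 6}), ProductSet({-7/5, 5/7, 41/9}, Reals))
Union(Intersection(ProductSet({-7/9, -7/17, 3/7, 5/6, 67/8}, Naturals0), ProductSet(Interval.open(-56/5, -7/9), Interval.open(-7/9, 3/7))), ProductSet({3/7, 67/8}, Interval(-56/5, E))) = ProductSet({3/7, 67/8}, Interval(-56/5, E))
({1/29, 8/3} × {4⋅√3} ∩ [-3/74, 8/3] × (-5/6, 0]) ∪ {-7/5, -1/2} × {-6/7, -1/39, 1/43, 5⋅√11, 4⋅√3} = {-7/5, -1/2} × {-6/7, -1/39, 1/43, 5⋅√11, 4⋅√3}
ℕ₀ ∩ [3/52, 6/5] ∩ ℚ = {1}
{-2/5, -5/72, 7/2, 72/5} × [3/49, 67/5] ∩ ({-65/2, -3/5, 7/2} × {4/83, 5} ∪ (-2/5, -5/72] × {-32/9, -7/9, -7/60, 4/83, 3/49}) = ({-5/72} × {3/49}) ∪ ({7/2} × {5})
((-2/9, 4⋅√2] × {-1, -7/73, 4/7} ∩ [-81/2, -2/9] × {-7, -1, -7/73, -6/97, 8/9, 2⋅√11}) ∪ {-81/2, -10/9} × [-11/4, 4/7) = {-81/2, -10/9} × [-11/4, 4/7)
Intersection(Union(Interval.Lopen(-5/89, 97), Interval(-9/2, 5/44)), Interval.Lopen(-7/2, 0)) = Interval.Lopen(-7/2, 0)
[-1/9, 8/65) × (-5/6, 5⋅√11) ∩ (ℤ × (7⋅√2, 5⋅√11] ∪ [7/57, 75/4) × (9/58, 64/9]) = ([7/57, 8/65) × (9/58, 64/9]) ∪ ({0} × (7⋅√2, 5⋅√11))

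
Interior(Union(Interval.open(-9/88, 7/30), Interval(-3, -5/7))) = Union(Interval.open(-3, -5/7), Interval.open(-9/88, 7/30))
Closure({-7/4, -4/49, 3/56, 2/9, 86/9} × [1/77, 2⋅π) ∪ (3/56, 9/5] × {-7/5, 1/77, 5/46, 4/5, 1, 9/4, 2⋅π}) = ({-7/4, -4/49, 3/56, 2/9, 86/9} × [1/77, 2⋅π]) ∪ ([3/56, 9/5] × {-7/5, 1/77, 5/46, 4/5, 1, 9/4, 2⋅π})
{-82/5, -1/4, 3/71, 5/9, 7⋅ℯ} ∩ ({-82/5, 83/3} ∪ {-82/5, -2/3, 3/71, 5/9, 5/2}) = {-82/5, 3/71, 5/9}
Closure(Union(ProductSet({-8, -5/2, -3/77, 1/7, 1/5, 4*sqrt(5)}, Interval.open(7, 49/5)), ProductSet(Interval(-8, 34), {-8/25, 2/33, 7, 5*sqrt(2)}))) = Union(ProductSet({-8, -5/2, -3/77, 1/7, 1/5, 4*sqrt(5)}, Interval(7, 49/5)), ProductSet(Interval(-8, 34), {-8/25, 2/33, 7, 5*sqrt(2)}))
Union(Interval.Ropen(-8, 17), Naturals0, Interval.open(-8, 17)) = Union(Interval(-8, 17), Naturals0)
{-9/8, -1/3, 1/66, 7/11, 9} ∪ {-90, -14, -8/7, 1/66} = {-90, -14, -8/7, -9/8, -1/3, 1/66, 7/11, 9}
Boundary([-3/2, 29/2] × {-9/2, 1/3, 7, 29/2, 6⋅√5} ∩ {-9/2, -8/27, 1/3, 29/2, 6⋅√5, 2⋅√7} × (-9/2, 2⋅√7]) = {-8/27, 1/3, 29/2, 6⋅√5, 2⋅√7} × {1/3}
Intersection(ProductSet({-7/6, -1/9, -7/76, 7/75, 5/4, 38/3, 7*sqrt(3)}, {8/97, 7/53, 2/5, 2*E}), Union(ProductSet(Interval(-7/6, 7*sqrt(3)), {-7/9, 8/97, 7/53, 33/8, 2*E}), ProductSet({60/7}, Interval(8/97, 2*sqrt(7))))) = ProductSet({-7/6, -1/9, -7/76, 7/75, 5/4, 7*sqrt(3)}, {8/97, 7/53, 2*E})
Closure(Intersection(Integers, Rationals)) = Integers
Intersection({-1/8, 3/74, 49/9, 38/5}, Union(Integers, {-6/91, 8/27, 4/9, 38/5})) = {38/5}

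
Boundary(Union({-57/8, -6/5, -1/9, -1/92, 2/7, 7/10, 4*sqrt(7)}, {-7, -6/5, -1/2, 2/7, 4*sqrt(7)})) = {-57/8, -7, -6/5, -1/2, -1/9, -1/92, 2/7, 7/10, 4*sqrt(7)}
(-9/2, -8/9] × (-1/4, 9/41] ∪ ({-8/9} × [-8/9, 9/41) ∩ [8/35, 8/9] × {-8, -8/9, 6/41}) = (-9/2, -8/9] × (-1/4, 9/41]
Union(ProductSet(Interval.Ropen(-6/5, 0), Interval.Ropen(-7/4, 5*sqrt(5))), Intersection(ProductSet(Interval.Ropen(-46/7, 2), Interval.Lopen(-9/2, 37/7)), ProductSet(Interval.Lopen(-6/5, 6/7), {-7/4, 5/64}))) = Union(ProductSet(Interval.Ropen(-6/5, 0), Interval.Ropen(-7/4, 5*sqrt(5))), ProductSet(Interval.Lopen(-6/5, 6/7), {-7/4, 5/64}))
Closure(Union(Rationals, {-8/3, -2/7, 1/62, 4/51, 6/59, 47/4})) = Reals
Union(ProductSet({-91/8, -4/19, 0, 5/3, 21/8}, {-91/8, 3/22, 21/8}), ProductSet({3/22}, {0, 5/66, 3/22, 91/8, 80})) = Union(ProductSet({3/22}, {0, 5/66, 3/22, 91/8, 80}), ProductSet({-91/8, -4/19, 0, 5/3, 21/8}, {-91/8, 3/22, 21/8}))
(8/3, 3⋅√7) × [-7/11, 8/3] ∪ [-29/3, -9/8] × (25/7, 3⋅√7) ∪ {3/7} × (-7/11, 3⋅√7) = ({3/7} × (-7/11, 3⋅√7)) ∪ ([-29/3, -9/8] × (25/7, 3⋅√7)) ∪ ((8/3, 3⋅√7) × [-7/11, 8/3])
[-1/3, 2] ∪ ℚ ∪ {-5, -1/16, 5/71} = ℚ ∪ [-1/3, 2]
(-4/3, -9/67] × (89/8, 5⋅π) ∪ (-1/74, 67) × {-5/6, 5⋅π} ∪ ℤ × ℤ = (ℤ × ℤ) ∪ ((-1/74, 67) × {-5/6, 5⋅π}) ∪ ((-4/3, -9/67] × (89/8, 5⋅π))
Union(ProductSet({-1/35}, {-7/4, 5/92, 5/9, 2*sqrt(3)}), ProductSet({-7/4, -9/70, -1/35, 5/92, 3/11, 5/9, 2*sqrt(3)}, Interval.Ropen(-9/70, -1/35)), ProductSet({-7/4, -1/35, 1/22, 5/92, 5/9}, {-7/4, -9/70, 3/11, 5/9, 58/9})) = Union(ProductSet({-1/35}, {-7/4, 5/92, 5/9, 2*sqrt(3)}), ProductSet({-7/4, -1/35, 1/22, 5/92, 5/9}, {-7/4, -9/70, 3/11, 5/9, 58/9}), ProductSet({-7/4, -9/70, -1/35, 5/92, 3/11, 5/9, 2*sqrt(3)}, Interval.Ropen(-9/70, -1/35)))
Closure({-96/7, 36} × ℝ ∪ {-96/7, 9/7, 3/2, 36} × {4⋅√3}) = ({-96/7, 36} × ℝ) ∪ ({-96/7, 9/7, 3/2, 36} × {4⋅√3})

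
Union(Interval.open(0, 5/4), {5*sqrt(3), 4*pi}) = Union({5*sqrt(3), 4*pi}, Interval.open(0, 5/4))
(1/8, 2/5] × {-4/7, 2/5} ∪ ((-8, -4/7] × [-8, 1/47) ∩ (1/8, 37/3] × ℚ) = (1/8, 2/5] × {-4/7, 2/5}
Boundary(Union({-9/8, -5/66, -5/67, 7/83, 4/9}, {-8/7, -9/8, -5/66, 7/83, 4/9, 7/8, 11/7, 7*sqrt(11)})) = {-8/7, -9/8, -5/66, -5/67, 7/83, 4/9, 7/8, 11/7, 7*sqrt(11)}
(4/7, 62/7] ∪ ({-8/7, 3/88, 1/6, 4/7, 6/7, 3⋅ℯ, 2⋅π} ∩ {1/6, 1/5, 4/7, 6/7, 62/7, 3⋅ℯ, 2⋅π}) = {1/6} ∪ [4/7, 62/7]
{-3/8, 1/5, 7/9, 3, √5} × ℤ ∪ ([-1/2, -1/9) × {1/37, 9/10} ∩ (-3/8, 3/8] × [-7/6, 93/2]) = ((-3/8, -1/9) × {1/37, 9/10}) ∪ ({-3/8, 1/5, 7/9, 3, √5} × ℤ)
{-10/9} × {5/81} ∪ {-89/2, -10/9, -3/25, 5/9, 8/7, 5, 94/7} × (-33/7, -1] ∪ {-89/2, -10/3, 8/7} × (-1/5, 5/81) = ({-10/9} × {5/81}) ∪ ({-89/2, -10/3, 8/7} × (-1/5, 5/81)) ∪ ({-89/2, -10/9, -3/25, 5/9, 8/7, 5, 94/7} × (-33/7, -1])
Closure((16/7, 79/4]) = [16/7, 79/4]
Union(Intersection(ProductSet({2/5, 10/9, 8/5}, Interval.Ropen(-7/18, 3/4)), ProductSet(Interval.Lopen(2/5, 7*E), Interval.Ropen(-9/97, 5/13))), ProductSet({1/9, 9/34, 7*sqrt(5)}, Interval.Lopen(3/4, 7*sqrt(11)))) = Union(ProductSet({10/9, 8/5}, Interval.Ropen(-9/97, 5/13)), ProductSet({1/9, 9/34, 7*sqrt(5)}, Interval.Lopen(3/4, 7*sqrt(11))))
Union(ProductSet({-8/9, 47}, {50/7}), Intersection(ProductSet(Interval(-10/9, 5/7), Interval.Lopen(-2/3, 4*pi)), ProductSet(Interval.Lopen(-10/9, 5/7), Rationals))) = Union(ProductSet({-8/9, 47}, {50/7}), ProductSet(Interval.Lopen(-10/9, 5/7), Intersection(Interval.Lopen(-2/3, 4*pi), Rationals)))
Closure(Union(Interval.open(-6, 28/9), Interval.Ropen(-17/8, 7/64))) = Interval(-6, 28/9)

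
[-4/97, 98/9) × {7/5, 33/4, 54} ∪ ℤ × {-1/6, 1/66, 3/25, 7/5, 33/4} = (ℤ × {-1/6, 1/66, 3/25, 7/5, 33/4}) ∪ ([-4/97, 98/9) × {7/5, 33/4, 54})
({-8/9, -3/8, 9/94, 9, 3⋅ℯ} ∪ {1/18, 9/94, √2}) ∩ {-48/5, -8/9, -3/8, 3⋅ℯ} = {-8/9, -3/8, 3⋅ℯ}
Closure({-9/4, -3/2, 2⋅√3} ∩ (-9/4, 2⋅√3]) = {-3/2, 2⋅√3}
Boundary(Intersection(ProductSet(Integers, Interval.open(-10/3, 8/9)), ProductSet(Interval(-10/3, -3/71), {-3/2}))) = ProductSet(Range(-3, 0, 1), {-3/2})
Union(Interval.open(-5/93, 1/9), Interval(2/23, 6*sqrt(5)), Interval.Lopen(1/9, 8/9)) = Interval.Lopen(-5/93, 6*sqrt(5))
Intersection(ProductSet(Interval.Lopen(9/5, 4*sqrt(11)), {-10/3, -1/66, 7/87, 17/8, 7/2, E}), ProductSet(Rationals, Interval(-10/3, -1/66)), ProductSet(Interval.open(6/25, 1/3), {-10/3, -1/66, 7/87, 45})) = EmptySet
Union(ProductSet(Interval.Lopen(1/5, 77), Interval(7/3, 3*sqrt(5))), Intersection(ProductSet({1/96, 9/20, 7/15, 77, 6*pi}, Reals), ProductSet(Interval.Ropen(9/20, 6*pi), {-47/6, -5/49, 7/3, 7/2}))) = Union(ProductSet({9/20, 7/15}, {-47/6, -5/49, 7/3, 7/2}), ProductSet(Interval.Lopen(1/5, 77), Interval(7/3, 3*sqrt(5))))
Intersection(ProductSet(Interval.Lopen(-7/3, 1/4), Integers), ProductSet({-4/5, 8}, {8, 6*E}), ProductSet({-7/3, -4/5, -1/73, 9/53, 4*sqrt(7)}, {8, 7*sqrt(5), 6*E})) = ProductSet({-4/5}, {8})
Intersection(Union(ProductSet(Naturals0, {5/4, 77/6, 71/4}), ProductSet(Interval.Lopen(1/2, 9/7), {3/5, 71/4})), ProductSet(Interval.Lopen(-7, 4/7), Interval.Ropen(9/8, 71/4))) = ProductSet(Range(0, 1, 1), {5/4, 77/6})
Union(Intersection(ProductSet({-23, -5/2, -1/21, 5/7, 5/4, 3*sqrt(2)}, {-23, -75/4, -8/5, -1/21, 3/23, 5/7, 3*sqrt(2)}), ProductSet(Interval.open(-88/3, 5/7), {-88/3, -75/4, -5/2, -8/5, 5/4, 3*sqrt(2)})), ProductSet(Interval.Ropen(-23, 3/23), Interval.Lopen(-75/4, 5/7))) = Union(ProductSet({-23, -5/2, -1/21}, {-75/4, -8/5, 3*sqrt(2)}), ProductSet(Interval.Ropen(-23, 3/23), Interval.Lopen(-75/4, 5/7)))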